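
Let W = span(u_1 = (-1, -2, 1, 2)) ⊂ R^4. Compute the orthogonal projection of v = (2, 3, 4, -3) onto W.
proj_W(v) = (1, 2, -1, -2)

Set up U = [u_1 | ... | u_1] ∈ R^(4×1). The projector onto W = col(U) is P = U (U^T U)^(-1) U^T.
Compute U^T U =
  [10],
and U^T v = (-10).
Solve U^T U · c = U^T v for the coefficients: c = (-1). The projection is proj_W(v) = U c.
Check: (v - proj_W(v)) · u_1 = 0  (should be 0).
Result: proj_W(v) = (1, 2, -1, -2).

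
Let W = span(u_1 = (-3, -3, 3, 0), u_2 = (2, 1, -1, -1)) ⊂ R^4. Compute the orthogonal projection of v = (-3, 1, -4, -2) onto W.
proj_W(v) = (0, 1, -1, 1)

Set up U = [u_1 | ... | u_2] ∈ R^(4×2). The projector onto W = col(U) is P = U (U^T U)^(-1) U^T.
Compute U^T U =
  [27, -12]
  [-12, 7],
and U^T v = (-6, 1).
Solve U^T U · c = U^T v for the coefficients: c = (-2/3, -1). The projection is proj_W(v) = U c.
Check: (v - proj_W(v)) · u_1 = 0  (should be 0).
Check: (v - proj_W(v)) · u_2 = 0  (should be 0).
Result: proj_W(v) = (0, 1, -1, 1).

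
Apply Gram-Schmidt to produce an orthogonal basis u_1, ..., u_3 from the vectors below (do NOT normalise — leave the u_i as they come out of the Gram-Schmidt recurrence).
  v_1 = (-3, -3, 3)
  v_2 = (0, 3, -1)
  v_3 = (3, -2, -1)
Orthogonal basis:
  u_1 = (-3, -3, 3)
  u_2 = (-4/3, 5/3, 1/3)
  u_3 = (1/7, 1/14, 3/14)

Apply the Gram-Schmidt recurrence
  u_1 = v_1
  u_i = v_i − Σ_{j<i} ((v_i · u_j) / (u_j · u_j)) · u_j.

Step by step this gives:
  u_1 = (-3, -3, 3)
  u_2 = (-4/3, 5/3, 1/3)
  u_3 = (1/7, 1/14, 3/14)

Orthogonality check:
  u_2 · u_1 = 0 (should be 0)
  u_3 · u_1 = 0 (should be 0)
  u_3 · u_2 = 0 (should be 0)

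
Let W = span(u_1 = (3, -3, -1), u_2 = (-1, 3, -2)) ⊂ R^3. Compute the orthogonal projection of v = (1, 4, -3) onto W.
proj_W(v) = (-5/166, 531/166, -306/83)

Set up U = [u_1 | ... | u_2] ∈ R^(3×2). The projector onto W = col(U) is P = U (U^T U)^(-1) U^T.
Compute U^T U =
  [19, -10]
  [-10, 14],
and U^T v = (-6, 17).
Solve U^T U · c = U^T v for the coefficients: c = (43/83, 263/166). The projection is proj_W(v) = U c.
Check: (v - proj_W(v)) · u_1 = 0  (should be 0).
Check: (v - proj_W(v)) · u_2 = 0  (should be 0).
Result: proj_W(v) = (-5/166, 531/166, -306/83).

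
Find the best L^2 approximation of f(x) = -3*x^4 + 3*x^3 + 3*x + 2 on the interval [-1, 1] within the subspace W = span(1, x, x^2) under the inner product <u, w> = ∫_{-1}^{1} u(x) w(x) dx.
g(x) = -18*x^2/7 + 24*x/5 + 79/35

The best approximation g ∈ W is the orthogonal projection of f onto W. Writing g = a_0 + a_1 x + a_2 x^2, the coefficients solve the normal equations G · a = b where
  G_{ij} = <φ_i, φ_j> and b_i = <f, φ_i>, with φ_0 = 1, φ_1 = x, φ_2 = x^2.
G =
  [2, 0, 2/3]
  [0, 2/3, 0]
  [2/3, 0, 2/5],
b = (14/5, 16/5, 10/21).
Solving gives a_0 = 79/35, a_1 = 24/5, a_2 = -18/7, so
  g(x) = -18*x^2/7 + 24*x/5 + 79/35.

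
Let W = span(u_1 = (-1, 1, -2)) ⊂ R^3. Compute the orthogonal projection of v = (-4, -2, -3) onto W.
proj_W(v) = (-4/3, 4/3, -8/3)

Set up U = [u_1 | ... | u_1] ∈ R^(3×1). The projector onto W = col(U) is P = U (U^T U)^(-1) U^T.
Compute U^T U =
  [6],
and U^T v = (8).
Solve U^T U · c = U^T v for the coefficients: c = (4/3). The projection is proj_W(v) = U c.
Check: (v - proj_W(v)) · u_1 = 0  (should be 0).
Result: proj_W(v) = (-4/3, 4/3, -8/3).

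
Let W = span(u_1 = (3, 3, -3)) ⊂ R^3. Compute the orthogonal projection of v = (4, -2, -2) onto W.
proj_W(v) = (4/3, 4/3, -4/3)

Set up U = [u_1 | ... | u_1] ∈ R^(3×1). The projector onto W = col(U) is P = U (U^T U)^(-1) U^T.
Compute U^T U =
  [27],
and U^T v = (12).
Solve U^T U · c = U^T v for the coefficients: c = (4/9). The projection is proj_W(v) = U c.
Check: (v - proj_W(v)) · u_1 = 0  (should be 0).
Result: proj_W(v) = (4/3, 4/3, -4/3).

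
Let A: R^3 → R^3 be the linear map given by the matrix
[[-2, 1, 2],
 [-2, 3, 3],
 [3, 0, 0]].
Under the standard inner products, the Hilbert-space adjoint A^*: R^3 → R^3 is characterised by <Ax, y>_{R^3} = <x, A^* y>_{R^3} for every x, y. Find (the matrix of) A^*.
A^* = A^T =
[[-2, -2, 3],
 [1, 3, 0],
 [2, 3, 0]]

For real matrices with standard dot products, the defining identity <Ax, y> = <x, A^* y> gives (Ax)^T y = x^T (A^*) y, i.e. x^T A^T y = x^T (A^*) y. Since this holds for all x, y, we must have A^* = A^T. Therefore
A^* =
[[-2, -2, 3],
 [1, 3, 0],
 [2, 3, 0]].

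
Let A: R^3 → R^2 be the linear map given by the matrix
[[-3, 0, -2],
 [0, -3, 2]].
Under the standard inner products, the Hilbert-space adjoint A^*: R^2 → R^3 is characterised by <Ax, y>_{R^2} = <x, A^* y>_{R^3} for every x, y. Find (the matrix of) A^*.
A^* = A^T =
[[-3, 0],
 [0, -3],
 [-2, 2]]

For real matrices with standard dot products, the defining identity <Ax, y> = <x, A^* y> gives (Ax)^T y = x^T (A^*) y, i.e. x^T A^T y = x^T (A^*) y. Since this holds for all x, y, we must have A^* = A^T. Therefore
A^* =
[[-3, 0],
 [0, -3],
 [-2, 2]].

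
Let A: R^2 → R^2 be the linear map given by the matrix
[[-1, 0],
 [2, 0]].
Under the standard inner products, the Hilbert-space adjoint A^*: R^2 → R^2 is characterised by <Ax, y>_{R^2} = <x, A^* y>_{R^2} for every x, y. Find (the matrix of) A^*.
A^* = A^T =
[[-1, 2],
 [0, 0]]

For real matrices with standard dot products, the defining identity <Ax, y> = <x, A^* y> gives (Ax)^T y = x^T (A^*) y, i.e. x^T A^T y = x^T (A^*) y. Since this holds for all x, y, we must have A^* = A^T. Therefore
A^* =
[[-1, 2],
 [0, 0]].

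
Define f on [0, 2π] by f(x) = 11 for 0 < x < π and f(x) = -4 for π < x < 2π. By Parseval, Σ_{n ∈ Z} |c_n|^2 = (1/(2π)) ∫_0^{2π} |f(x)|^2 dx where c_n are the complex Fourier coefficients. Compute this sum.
Σ |c_n|^2 = 137/2

Parseval equates the L^2 energy of f (normalised by 1/(2π)) with the ℓ^2 sum of its Fourier coefficients: (1/(2π)) ∫_0^{2π} |f|^2 = Σ |c_n|^2.
Compute the left side: (1/(2π)) [∫_0^π 11^2 dx + ∫_π^{2π} (-4)^2 dx] = (1/(2π)) · (121π + 16π) = (121 + 16)/2 = 137/2.
So Σ_{n ∈ Z} |c_n|^2 = 137/2.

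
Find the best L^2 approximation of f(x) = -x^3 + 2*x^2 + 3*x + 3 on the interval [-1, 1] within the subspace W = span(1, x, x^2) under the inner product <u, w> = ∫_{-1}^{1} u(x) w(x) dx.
g(x) = 2*x^2 + 12*x/5 + 3

The best approximation g ∈ W is the orthogonal projection of f onto W. Writing g = a_0 + a_1 x + a_2 x^2, the coefficients solve the normal equations G · a = b where
  G_{ij} = <φ_i, φ_j> and b_i = <f, φ_i>, with φ_0 = 1, φ_1 = x, φ_2 = x^2.
G =
  [2, 0, 2/3]
  [0, 2/3, 0]
  [2/3, 0, 2/5],
b = (22/3, 8/5, 14/5).
Solving gives a_0 = 3, a_1 = 12/5, a_2 = 2, so
  g(x) = 2*x^2 + 12*x/5 + 3.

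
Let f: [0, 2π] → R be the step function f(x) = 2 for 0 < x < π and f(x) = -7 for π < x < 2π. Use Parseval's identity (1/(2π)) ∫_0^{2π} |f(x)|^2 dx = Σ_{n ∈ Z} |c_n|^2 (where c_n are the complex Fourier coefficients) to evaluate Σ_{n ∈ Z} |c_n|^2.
Σ |c_n|^2 = 53/2

Parseval equates the L^2 energy of f (normalised by 1/(2π)) with the ℓ^2 sum of its Fourier coefficients: (1/(2π)) ∫_0^{2π} |f|^2 = Σ |c_n|^2.
Compute the left side: (1/(2π)) [∫_0^π 2^2 dx + ∫_π^{2π} (-7)^2 dx] = (1/(2π)) · (4π + 49π) = (4 + 49)/2 = 53/2.
So Σ_{n ∈ Z} |c_n|^2 = 53/2.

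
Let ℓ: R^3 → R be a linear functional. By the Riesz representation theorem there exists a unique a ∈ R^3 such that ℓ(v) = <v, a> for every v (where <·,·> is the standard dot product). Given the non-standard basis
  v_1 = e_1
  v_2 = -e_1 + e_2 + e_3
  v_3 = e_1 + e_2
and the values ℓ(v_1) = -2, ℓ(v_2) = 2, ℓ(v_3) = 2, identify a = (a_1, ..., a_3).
a = (-2, 4, -4)

Write a = (a_1, ..., a_3) in the standard basis. For each basis vector v_i, ℓ(v_i) = <v_i, a> is a linear equation in the a_j's. Collect the n equations into a matrix system V a = ℓ, where row i of V is v_i (expressed in the standard basis). Since V is invertible (lower-triangular with 1s on the diagonal, up to permutation), solve by back-substitution:
  V =
[[1, 0, 0],
 [-1, 1, 1],
 [1, 1, 0]]
  V a = (-2, 2, 2)
Solving gives a = (-2, 4, -4).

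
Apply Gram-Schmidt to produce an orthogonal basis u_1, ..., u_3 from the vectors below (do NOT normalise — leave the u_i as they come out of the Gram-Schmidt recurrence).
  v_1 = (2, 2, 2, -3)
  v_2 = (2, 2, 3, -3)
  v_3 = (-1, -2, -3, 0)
Orthogonal basis:
  u_1 = (2, 2, 2, -3)
  u_2 = (-4/21, -4/21, 17/21, 2/7)
  u_3 = (-5/17, -22/17, 0, -18/17)

Apply the Gram-Schmidt recurrence
  u_1 = v_1
  u_i = v_i − Σ_{j<i} ((v_i · u_j) / (u_j · u_j)) · u_j.

Step by step this gives:
  u_1 = (2, 2, 2, -3)
  u_2 = (-4/21, -4/21, 17/21, 2/7)
  u_3 = (-5/17, -22/17, 0, -18/17)

Orthogonality check:
  u_2 · u_1 = 0 (should be 0)
  u_3 · u_1 = 0 (should be 0)
  u_3 · u_2 = 0 (should be 0)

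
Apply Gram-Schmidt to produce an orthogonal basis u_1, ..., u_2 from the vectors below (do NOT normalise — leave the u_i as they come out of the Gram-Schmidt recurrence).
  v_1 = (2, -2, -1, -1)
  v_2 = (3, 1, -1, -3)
Orthogonal basis:
  u_1 = (2, -2, -1, -1)
  u_2 = (7/5, 13/5, -1/5, -11/5)

Apply the Gram-Schmidt recurrence
  u_1 = v_1
  u_i = v_i − Σ_{j<i} ((v_i · u_j) / (u_j · u_j)) · u_j.

Step by step this gives:
  u_1 = (2, -2, -1, -1)
  u_2 = (7/5, 13/5, -1/5, -11/5)

Orthogonality check:
  u_2 · u_1 = 0 (should be 0)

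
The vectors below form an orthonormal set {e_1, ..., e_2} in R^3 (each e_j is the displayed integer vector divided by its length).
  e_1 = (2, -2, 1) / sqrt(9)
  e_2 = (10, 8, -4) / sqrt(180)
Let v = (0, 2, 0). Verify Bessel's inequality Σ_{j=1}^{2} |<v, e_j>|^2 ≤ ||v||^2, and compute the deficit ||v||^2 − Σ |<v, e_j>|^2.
Σ |<v, e_j>|^2 = 16/5; ||v||^2 = 4; deficit = 4/5

Write each e_j = u_j / sqrt(<u_j, u_j>) where u_j is the displayed integer vector. Then <v, e_j> = <v, u_j> / sqrt(<u_j, u_j>), so |<v, e_j>|^2 = <v, u_j>^2 / <u_j, u_j>.
Coefficients: <v, e_1> = -4/sqrt(9), <v, e_2> = 16/sqrt(180).
Square and sum: Σ |<v, e_j>|^2 = 16/5.
Compute ||v||^2 = v·v = 4.
Deficit = 4 − 16/5 = 4/5 ≥ 0, confirming Bessel's inequality. (The deficit equals ||v − Σ <v,e_j> e_j||^2, the squared distance from v to span{e_j}.)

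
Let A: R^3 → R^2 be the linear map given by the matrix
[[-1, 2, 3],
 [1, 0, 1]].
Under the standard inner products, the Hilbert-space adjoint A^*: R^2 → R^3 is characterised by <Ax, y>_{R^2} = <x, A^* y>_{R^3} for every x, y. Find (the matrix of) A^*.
A^* = A^T =
[[-1, 1],
 [2, 0],
 [3, 1]]

For real matrices with standard dot products, the defining identity <Ax, y> = <x, A^* y> gives (Ax)^T y = x^T (A^*) y, i.e. x^T A^T y = x^T (A^*) y. Since this holds for all x, y, we must have A^* = A^T. Therefore
A^* =
[[-1, 1],
 [2, 0],
 [3, 1]].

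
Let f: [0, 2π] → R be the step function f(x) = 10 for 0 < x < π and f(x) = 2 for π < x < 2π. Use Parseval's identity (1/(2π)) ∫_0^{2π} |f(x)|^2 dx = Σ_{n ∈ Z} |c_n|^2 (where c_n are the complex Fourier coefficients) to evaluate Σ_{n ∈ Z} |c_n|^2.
Σ |c_n|^2 = 52

Parseval equates the L^2 energy of f (normalised by 1/(2π)) with the ℓ^2 sum of its Fourier coefficients: (1/(2π)) ∫_0^{2π} |f|^2 = Σ |c_n|^2.
Compute the left side: (1/(2π)) [∫_0^π 10^2 dx + ∫_π^{2π} 2^2 dx] = (1/(2π)) · (100π + 4π) = (100 + 4)/2 = 52.
So Σ_{n ∈ Z} |c_n|^2 = 52.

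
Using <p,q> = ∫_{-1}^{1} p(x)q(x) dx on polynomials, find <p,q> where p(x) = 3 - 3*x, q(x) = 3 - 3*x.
<p,q> = 24

Expand the product: p(x)·q(x) = 9*x^2 - 18*x + 9.
∫_{-1}^{1} of each monomial x^k gives [2/(k+1) if k even, 0 if k odd]. Integrating term-by-term (or equivalently evaluating the antiderivative F(x) = 3*x^3 - 9*x^2 + 9*x at the endpoints):
  F(1) − F(−1) = 3 − (-21) = 24.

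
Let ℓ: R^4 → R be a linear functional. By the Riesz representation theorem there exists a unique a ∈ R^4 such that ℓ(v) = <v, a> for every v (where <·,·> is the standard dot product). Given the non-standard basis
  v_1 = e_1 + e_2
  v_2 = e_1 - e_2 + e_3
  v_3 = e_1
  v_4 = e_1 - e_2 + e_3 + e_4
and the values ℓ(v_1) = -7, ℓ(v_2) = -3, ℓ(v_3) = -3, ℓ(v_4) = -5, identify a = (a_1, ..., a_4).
a = (-3, -4, -4, -2)

Write a = (a_1, ..., a_4) in the standard basis. For each basis vector v_i, ℓ(v_i) = <v_i, a> is a linear equation in the a_j's. Collect the n equations into a matrix system V a = ℓ, where row i of V is v_i (expressed in the standard basis). Since V is invertible (lower-triangular with 1s on the diagonal, up to permutation), solve by back-substitution:
  V =
[[1, 1, 0, 0],
 [1, -1, 1, 0],
 [1, 0, 0, 0],
 [1, -1, 1, 1]]
  V a = (-7, -3, -3, -5)
Solving gives a = (-3, -4, -4, -2).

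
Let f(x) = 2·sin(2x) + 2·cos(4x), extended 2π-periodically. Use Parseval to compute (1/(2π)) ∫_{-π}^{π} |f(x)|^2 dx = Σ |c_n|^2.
Σ |c_n|^2 = 4

Expand |f|^2 and use orthogonality of {sin(nx), cos(mx)} on [-π, π]:
  ∫_{-π}^{π} sin(nx)^2 dx = π, ∫ cos(mx)^2 dx = π, and cross terms integrate to 0.
So ∫_{-π}^{π} f(x)^2 dx = 2^2 · π + 2^2 · π = (4 + 4)π.
Divide by 2π: (4 + 4)/2 = 4.
By Parseval, this equals Σ |c_n|^2.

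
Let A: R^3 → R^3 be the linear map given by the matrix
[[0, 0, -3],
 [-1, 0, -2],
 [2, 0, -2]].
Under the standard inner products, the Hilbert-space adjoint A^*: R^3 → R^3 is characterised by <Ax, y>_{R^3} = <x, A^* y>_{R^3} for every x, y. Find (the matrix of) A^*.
A^* = A^T =
[[0, -1, 2],
 [0, 0, 0],
 [-3, -2, -2]]

For real matrices with standard dot products, the defining identity <Ax, y> = <x, A^* y> gives (Ax)^T y = x^T (A^*) y, i.e. x^T A^T y = x^T (A^*) y. Since this holds for all x, y, we must have A^* = A^T. Therefore
A^* =
[[0, -1, 2],
 [0, 0, 0],
 [-3, -2, -2]].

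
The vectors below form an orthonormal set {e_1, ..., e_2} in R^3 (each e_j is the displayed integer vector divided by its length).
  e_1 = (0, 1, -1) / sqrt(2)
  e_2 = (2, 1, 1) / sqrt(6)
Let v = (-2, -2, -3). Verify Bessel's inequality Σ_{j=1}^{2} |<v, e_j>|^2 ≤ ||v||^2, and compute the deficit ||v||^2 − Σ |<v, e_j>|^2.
Σ |<v, e_j>|^2 = 14; ||v||^2 = 17; deficit = 3

Write each e_j = u_j / sqrt(<u_j, u_j>) where u_j is the displayed integer vector. Then <v, e_j> = <v, u_j> / sqrt(<u_j, u_j>), so |<v, e_j>|^2 = <v, u_j>^2 / <u_j, u_j>.
Coefficients: <v, e_1> = 1/sqrt(2), <v, e_2> = -9/sqrt(6).
Square and sum: Σ |<v, e_j>|^2 = 14.
Compute ||v||^2 = v·v = 17.
Deficit = 17 − 14 = 3 ≥ 0, confirming Bessel's inequality. (The deficit equals ||v − Σ <v,e_j> e_j||^2, the squared distance from v to span{e_j}.)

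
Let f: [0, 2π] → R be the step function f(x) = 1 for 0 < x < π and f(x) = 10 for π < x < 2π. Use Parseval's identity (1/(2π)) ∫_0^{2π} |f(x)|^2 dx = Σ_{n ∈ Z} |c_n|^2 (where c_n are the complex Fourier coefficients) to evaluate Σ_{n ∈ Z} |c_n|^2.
Σ |c_n|^2 = 101/2

Parseval equates the L^2 energy of f (normalised by 1/(2π)) with the ℓ^2 sum of its Fourier coefficients: (1/(2π)) ∫_0^{2π} |f|^2 = Σ |c_n|^2.
Compute the left side: (1/(2π)) [∫_0^π 1^2 dx + ∫_π^{2π} 10^2 dx] = (1/(2π)) · (1π + 100π) = (1 + 100)/2 = 101/2.
So Σ_{n ∈ Z} |c_n|^2 = 101/2.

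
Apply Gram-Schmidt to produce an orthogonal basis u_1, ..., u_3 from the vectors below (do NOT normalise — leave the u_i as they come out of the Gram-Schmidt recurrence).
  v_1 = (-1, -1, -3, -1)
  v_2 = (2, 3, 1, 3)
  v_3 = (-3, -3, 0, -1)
Orthogonal basis:
  u_1 = (-1, -1, -3, -1)
  u_2 = (13/12, 25/12, -7/4, 25/12)
  u_3 = (-224/155, -17/31, 28/155, 45/31)

Apply the Gram-Schmidt recurrence
  u_1 = v_1
  u_i = v_i − Σ_{j<i} ((v_i · u_j) / (u_j · u_j)) · u_j.

Step by step this gives:
  u_1 = (-1, -1, -3, -1)
  u_2 = (13/12, 25/12, -7/4, 25/12)
  u_3 = (-224/155, -17/31, 28/155, 45/31)

Orthogonality check:
  u_2 · u_1 = 0 (should be 0)
  u_3 · u_1 = 0 (should be 0)
  u_3 · u_2 = 0 (should be 0)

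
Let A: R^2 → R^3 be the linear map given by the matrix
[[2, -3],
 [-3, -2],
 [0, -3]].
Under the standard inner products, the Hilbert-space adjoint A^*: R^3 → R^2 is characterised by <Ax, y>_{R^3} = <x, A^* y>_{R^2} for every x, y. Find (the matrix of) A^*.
A^* = A^T =
[[2, -3, 0],
 [-3, -2, -3]]

For real matrices with standard dot products, the defining identity <Ax, y> = <x, A^* y> gives (Ax)^T y = x^T (A^*) y, i.e. x^T A^T y = x^T (A^*) y. Since this holds for all x, y, we must have A^* = A^T. Therefore
A^* =
[[2, -3, 0],
 [-3, -2, -3]].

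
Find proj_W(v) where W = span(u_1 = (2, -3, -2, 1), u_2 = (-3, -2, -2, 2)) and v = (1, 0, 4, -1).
proj_W(v) = (73/57, 197/114, 29/19, -151/114)

Set up U = [u_1 | ... | u_2] ∈ R^(4×2). The projector onto W = col(U) is P = U (U^T U)^(-1) U^T.
Compute U^T U =
  [18, 6]
  [6, 21],
and U^T v = (-7, -13).
Solve U^T U · c = U^T v for the coefficients: c = (-23/114, -32/57). The projection is proj_W(v) = U c.
Check: (v - proj_W(v)) · u_1 = 0  (should be 0).
Check: (v - proj_W(v)) · u_2 = 0  (should be 0).
Result: proj_W(v) = (73/57, 197/114, 29/19, -151/114).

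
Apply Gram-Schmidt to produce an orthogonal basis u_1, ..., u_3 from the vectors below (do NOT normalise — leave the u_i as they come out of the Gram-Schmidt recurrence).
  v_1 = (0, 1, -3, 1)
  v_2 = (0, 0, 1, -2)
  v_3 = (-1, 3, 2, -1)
Orthogonal basis:
  u_1 = (0, 1, -3, 1)
  u_2 = (0, 5/11, -4/11, -17/11)
  u_3 = (-1, 3, 6/5, 3/5)

Apply the Gram-Schmidt recurrence
  u_1 = v_1
  u_i = v_i − Σ_{j<i} ((v_i · u_j) / (u_j · u_j)) · u_j.

Step by step this gives:
  u_1 = (0, 1, -3, 1)
  u_2 = (0, 5/11, -4/11, -17/11)
  u_3 = (-1, 3, 6/5, 3/5)

Orthogonality check:
  u_2 · u_1 = 0 (should be 0)
  u_3 · u_1 = 0 (should be 0)
  u_3 · u_2 = 0 (should be 0)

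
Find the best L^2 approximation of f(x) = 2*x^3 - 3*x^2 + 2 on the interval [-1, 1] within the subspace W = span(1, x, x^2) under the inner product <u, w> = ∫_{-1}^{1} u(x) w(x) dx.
g(x) = -3*x^2 + 6*x/5 + 2

The best approximation g ∈ W is the orthogonal projection of f onto W. Writing g = a_0 + a_1 x + a_2 x^2, the coefficients solve the normal equations G · a = b where
  G_{ij} = <φ_i, φ_j> and b_i = <f, φ_i>, with φ_0 = 1, φ_1 = x, φ_2 = x^2.
G =
  [2, 0, 2/3]
  [0, 2/3, 0]
  [2/3, 0, 2/5],
b = (2, 4/5, 2/15).
Solving gives a_0 = 2, a_1 = 6/5, a_2 = -3, so
  g(x) = -3*x^2 + 6*x/5 + 2.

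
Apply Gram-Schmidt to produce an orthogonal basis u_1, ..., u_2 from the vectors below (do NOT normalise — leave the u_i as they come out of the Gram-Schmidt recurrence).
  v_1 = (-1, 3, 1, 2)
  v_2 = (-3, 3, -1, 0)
Orthogonal basis:
  u_1 = (-1, 3, 1, 2)
  u_2 = (-34/15, 4/5, -26/15, -22/15)

Apply the Gram-Schmidt recurrence
  u_1 = v_1
  u_i = v_i − Σ_{j<i} ((v_i · u_j) / (u_j · u_j)) · u_j.

Step by step this gives:
  u_1 = (-1, 3, 1, 2)
  u_2 = (-34/15, 4/5, -26/15, -22/15)

Orthogonality check:
  u_2 · u_1 = 0 (should be 0)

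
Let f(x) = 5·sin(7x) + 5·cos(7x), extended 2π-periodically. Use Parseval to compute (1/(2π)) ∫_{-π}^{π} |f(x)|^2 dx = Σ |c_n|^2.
Σ |c_n|^2 = 25

Expand |f|^2 and use orthogonality of {sin(nx), cos(mx)} on [-π, π]:
  ∫_{-π}^{π} sin(nx)^2 dx = π, ∫ cos(mx)^2 dx = π, and cross terms integrate to 0.
So ∫_{-π}^{π} f(x)^2 dx = 5^2 · π + 5^2 · π = (25 + 25)π.
Divide by 2π: (25 + 25)/2 = 25.
By Parseval, this equals Σ |c_n|^2.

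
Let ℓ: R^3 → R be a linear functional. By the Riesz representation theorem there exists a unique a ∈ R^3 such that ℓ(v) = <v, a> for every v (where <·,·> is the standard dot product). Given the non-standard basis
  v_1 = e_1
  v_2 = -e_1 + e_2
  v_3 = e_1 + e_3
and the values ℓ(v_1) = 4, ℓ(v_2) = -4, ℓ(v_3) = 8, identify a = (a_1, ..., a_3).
a = (4, 0, 4)

Write a = (a_1, ..., a_3) in the standard basis. For each basis vector v_i, ℓ(v_i) = <v_i, a> is a linear equation in the a_j's. Collect the n equations into a matrix system V a = ℓ, where row i of V is v_i (expressed in the standard basis). Since V is invertible (lower-triangular with 1s on the diagonal, up to permutation), solve by back-substitution:
  V =
[[1, 0, 0],
 [-1, 1, 0],
 [1, 0, 1]]
  V a = (4, -4, 8)
Solving gives a = (4, 0, 4).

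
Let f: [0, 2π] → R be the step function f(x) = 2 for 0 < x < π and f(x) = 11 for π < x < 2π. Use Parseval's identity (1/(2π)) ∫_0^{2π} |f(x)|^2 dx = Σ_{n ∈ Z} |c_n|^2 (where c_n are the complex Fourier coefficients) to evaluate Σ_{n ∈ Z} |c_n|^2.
Σ |c_n|^2 = 125/2

Parseval equates the L^2 energy of f (normalised by 1/(2π)) with the ℓ^2 sum of its Fourier coefficients: (1/(2π)) ∫_0^{2π} |f|^2 = Σ |c_n|^2.
Compute the left side: (1/(2π)) [∫_0^π 2^2 dx + ∫_π^{2π} 11^2 dx] = (1/(2π)) · (4π + 121π) = (4 + 121)/2 = 125/2.
So Σ_{n ∈ Z} |c_n|^2 = 125/2.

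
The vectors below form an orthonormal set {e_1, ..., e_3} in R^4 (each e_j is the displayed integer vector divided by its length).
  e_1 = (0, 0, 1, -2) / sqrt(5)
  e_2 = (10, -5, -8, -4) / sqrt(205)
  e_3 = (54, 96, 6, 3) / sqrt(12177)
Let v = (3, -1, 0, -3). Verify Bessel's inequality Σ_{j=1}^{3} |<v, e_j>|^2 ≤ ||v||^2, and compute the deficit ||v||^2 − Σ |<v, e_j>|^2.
Σ |<v, e_j>|^2 = 602/33; ||v||^2 = 19; deficit = 25/33

Write each e_j = u_j / sqrt(<u_j, u_j>) where u_j is the displayed integer vector. Then <v, e_j> = <v, u_j> / sqrt(<u_j, u_j>), so |<v, e_j>|^2 = <v, u_j>^2 / <u_j, u_j>.
Coefficients: <v, e_1> = 6/sqrt(5), <v, e_2> = 47/sqrt(205), <v, e_3> = 57/sqrt(12177).
Square and sum: Σ |<v, e_j>|^2 = 602/33.
Compute ||v||^2 = v·v = 19.
Deficit = 19 − 602/33 = 25/33 ≥ 0, confirming Bessel's inequality. (The deficit equals ||v − Σ <v,e_j> e_j||^2, the squared distance from v to span{e_j}.)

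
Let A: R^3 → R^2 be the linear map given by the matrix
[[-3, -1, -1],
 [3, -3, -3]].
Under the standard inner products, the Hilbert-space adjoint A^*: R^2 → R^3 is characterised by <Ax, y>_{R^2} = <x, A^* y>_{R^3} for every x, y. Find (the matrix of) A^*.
A^* = A^T =
[[-3, 3],
 [-1, -3],
 [-1, -3]]

For real matrices with standard dot products, the defining identity <Ax, y> = <x, A^* y> gives (Ax)^T y = x^T (A^*) y, i.e. x^T A^T y = x^T (A^*) y. Since this holds for all x, y, we must have A^* = A^T. Therefore
A^* =
[[-3, 3],
 [-1, -3],
 [-1, -3]].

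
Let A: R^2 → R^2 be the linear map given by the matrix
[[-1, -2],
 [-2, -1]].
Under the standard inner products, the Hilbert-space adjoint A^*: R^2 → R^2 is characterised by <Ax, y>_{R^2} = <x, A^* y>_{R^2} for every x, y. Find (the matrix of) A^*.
A^* = A^T =
[[-1, -2],
 [-2, -1]]

For real matrices with standard dot products, the defining identity <Ax, y> = <x, A^* y> gives (Ax)^T y = x^T (A^*) y, i.e. x^T A^T y = x^T (A^*) y. Since this holds for all x, y, we must have A^* = A^T. Therefore
A^* =
[[-1, -2],
 [-2, -1]].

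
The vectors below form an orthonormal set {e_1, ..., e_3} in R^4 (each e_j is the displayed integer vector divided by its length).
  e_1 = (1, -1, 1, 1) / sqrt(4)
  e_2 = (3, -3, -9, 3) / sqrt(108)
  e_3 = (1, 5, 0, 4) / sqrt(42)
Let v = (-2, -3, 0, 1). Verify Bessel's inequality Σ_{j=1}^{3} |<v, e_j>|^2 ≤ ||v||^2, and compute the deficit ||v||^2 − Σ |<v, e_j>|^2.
Σ |<v, e_j>|^2 = 75/14; ||v||^2 = 14; deficit = 121/14

Write each e_j = u_j / sqrt(<u_j, u_j>) where u_j is the displayed integer vector. Then <v, e_j> = <v, u_j> / sqrt(<u_j, u_j>), so |<v, e_j>|^2 = <v, u_j>^2 / <u_j, u_j>.
Coefficients: <v, e_1> = 2/sqrt(4), <v, e_2> = 6/sqrt(108), <v, e_3> = -13/sqrt(42).
Square and sum: Σ |<v, e_j>|^2 = 75/14.
Compute ||v||^2 = v·v = 14.
Deficit = 14 − 75/14 = 121/14 ≥ 0, confirming Bessel's inequality. (The deficit equals ||v − Σ <v,e_j> e_j||^2, the squared distance from v to span{e_j}.)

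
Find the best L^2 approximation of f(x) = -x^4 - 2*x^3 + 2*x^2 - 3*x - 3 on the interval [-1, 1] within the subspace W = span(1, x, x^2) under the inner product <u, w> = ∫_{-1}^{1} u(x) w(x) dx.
g(x) = 8*x^2/7 - 21*x/5 - 102/35

The best approximation g ∈ W is the orthogonal projection of f onto W. Writing g = a_0 + a_1 x + a_2 x^2, the coefficients solve the normal equations G · a = b where
  G_{ij} = <φ_i, φ_j> and b_i = <f, φ_i>, with φ_0 = 1, φ_1 = x, φ_2 = x^2.
G =
  [2, 0, 2/3]
  [0, 2/3, 0]
  [2/3, 0, 2/5],
b = (-76/15, -14/5, -52/35).
Solving gives a_0 = -102/35, a_1 = -21/5, a_2 = 8/7, so
  g(x) = 8*x^2/7 - 21*x/5 - 102/35.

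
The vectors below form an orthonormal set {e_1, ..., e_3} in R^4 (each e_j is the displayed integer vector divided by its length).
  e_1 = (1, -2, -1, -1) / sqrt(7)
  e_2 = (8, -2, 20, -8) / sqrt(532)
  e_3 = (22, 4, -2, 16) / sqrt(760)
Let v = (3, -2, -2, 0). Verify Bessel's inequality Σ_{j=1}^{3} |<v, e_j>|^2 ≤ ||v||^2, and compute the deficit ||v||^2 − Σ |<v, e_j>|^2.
Σ |<v, e_j>|^2 = 169/10; ||v||^2 = 17; deficit = 1/10

Write each e_j = u_j / sqrt(<u_j, u_j>) where u_j is the displayed integer vector. Then <v, e_j> = <v, u_j> / sqrt(<u_j, u_j>), so |<v, e_j>|^2 = <v, u_j>^2 / <u_j, u_j>.
Coefficients: <v, e_1> = 9/sqrt(7), <v, e_2> = -12/sqrt(532), <v, e_3> = 62/sqrt(760).
Square and sum: Σ |<v, e_j>|^2 = 169/10.
Compute ||v||^2 = v·v = 17.
Deficit = 17 − 169/10 = 1/10 ≥ 0, confirming Bessel's inequality. (The deficit equals ||v − Σ <v,e_j> e_j||^2, the squared distance from v to span{e_j}.)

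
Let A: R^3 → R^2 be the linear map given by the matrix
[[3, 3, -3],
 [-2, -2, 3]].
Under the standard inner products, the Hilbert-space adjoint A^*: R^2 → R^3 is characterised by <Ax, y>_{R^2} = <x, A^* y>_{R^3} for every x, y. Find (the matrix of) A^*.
A^* = A^T =
[[3, -2],
 [3, -2],
 [-3, 3]]

For real matrices with standard dot products, the defining identity <Ax, y> = <x, A^* y> gives (Ax)^T y = x^T (A^*) y, i.e. x^T A^T y = x^T (A^*) y. Since this holds for all x, y, we must have A^* = A^T. Therefore
A^* =
[[3, -2],
 [3, -2],
 [-3, 3]].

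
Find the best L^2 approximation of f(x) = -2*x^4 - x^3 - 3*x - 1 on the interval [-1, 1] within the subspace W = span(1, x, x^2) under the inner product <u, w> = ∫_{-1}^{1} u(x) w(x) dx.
g(x) = -12*x^2/7 - 18*x/5 - 29/35

The best approximation g ∈ W is the orthogonal projection of f onto W. Writing g = a_0 + a_1 x + a_2 x^2, the coefficients solve the normal equations G · a = b where
  G_{ij} = <φ_i, φ_j> and b_i = <f, φ_i>, with φ_0 = 1, φ_1 = x, φ_2 = x^2.
G =
  [2, 0, 2/3]
  [0, 2/3, 0]
  [2/3, 0, 2/5],
b = (-14/5, -12/5, -26/21).
Solving gives a_0 = -29/35, a_1 = -18/5, a_2 = -12/7, so
  g(x) = -12*x^2/7 - 18*x/5 - 29/35.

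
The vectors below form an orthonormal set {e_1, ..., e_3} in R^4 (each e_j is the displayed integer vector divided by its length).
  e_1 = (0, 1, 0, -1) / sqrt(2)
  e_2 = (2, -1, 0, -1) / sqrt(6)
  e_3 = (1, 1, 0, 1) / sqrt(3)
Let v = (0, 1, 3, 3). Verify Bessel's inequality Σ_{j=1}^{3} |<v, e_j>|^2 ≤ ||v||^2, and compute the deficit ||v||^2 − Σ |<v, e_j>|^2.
Σ |<v, e_j>|^2 = 10; ||v||^2 = 19; deficit = 9

Write each e_j = u_j / sqrt(<u_j, u_j>) where u_j is the displayed integer vector. Then <v, e_j> = <v, u_j> / sqrt(<u_j, u_j>), so |<v, e_j>|^2 = <v, u_j>^2 / <u_j, u_j>.
Coefficients: <v, e_1> = -2/sqrt(2), <v, e_2> = -4/sqrt(6), <v, e_3> = 4/sqrt(3).
Square and sum: Σ |<v, e_j>|^2 = 10.
Compute ||v||^2 = v·v = 19.
Deficit = 19 − 10 = 9 ≥ 0, confirming Bessel's inequality. (The deficit equals ||v − Σ <v,e_j> e_j||^2, the squared distance from v to span{e_j}.)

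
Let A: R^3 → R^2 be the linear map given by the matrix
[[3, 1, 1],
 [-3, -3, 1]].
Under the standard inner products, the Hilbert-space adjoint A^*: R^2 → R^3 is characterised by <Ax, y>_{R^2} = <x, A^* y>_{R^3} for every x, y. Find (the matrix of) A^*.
A^* = A^T =
[[3, -3],
 [1, -3],
 [1, 1]]

For real matrices with standard dot products, the defining identity <Ax, y> = <x, A^* y> gives (Ax)^T y = x^T (A^*) y, i.e. x^T A^T y = x^T (A^*) y. Since this holds for all x, y, we must have A^* = A^T. Therefore
A^* =
[[3, -3],
 [1, -3],
 [1, 1]].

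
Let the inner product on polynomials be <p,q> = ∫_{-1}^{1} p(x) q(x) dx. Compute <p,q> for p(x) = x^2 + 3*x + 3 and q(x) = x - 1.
<p,q> = -14/3

Expand the product: p(x)·q(x) = x^3 + 2*x^2 - 3.
∫_{-1}^{1} of each monomial x^k gives [2/(k+1) if k even, 0 if k odd]. Integrating term-by-term (or equivalently evaluating the antiderivative F(x) = x^4/4 + 2*x^3/3 - 3*x at the endpoints):
  F(1) − F(−1) = -25/12 − (31/12) = -14/3.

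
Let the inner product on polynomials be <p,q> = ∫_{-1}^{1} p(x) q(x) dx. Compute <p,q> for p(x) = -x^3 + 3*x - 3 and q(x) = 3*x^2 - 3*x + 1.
<p,q> = -84/5

Expand the product: p(x)·q(x) = -3*x^5 + 3*x^4 + 8*x^3 - 18*x^2 + 12*x - 3.
∫_{-1}^{1} of each monomial x^k gives [2/(k+1) if k even, 0 if k odd]. Integrating term-by-term (or equivalently evaluating the antiderivative F(x) = -x^6/2 + 3*x^5/5 + 2*x^4 - 6*x^3 + 6*x^2 - 3*x at the endpoints):
  F(1) − F(−1) = -9/10 − (159/10) = -84/5.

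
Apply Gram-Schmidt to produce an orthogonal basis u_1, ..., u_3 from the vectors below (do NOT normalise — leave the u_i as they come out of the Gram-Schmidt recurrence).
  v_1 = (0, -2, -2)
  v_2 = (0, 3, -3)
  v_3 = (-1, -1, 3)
Orthogonal basis:
  u_1 = (0, -2, -2)
  u_2 = (0, 3, -3)
  u_3 = (-1, 0, 0)

Apply the Gram-Schmidt recurrence
  u_1 = v_1
  u_i = v_i − Σ_{j<i} ((v_i · u_j) / (u_j · u_j)) · u_j.

Step by step this gives:
  u_1 = (0, -2, -2)
  u_2 = (0, 3, -3)
  u_3 = (-1, 0, 0)

Orthogonality check:
  u_2 · u_1 = 0 (should be 0)
  u_3 · u_1 = 0 (should be 0)
  u_3 · u_2 = 0 (should be 0)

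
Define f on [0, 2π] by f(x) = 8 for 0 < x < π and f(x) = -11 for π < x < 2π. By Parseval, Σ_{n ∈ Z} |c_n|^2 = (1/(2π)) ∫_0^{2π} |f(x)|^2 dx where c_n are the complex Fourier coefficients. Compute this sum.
Σ |c_n|^2 = 185/2

Parseval equates the L^2 energy of f (normalised by 1/(2π)) with the ℓ^2 sum of its Fourier coefficients: (1/(2π)) ∫_0^{2π} |f|^2 = Σ |c_n|^2.
Compute the left side: (1/(2π)) [∫_0^π 8^2 dx + ∫_π^{2π} (-11)^2 dx] = (1/(2π)) · (64π + 121π) = (64 + 121)/2 = 185/2.
So Σ_{n ∈ Z} |c_n|^2 = 185/2.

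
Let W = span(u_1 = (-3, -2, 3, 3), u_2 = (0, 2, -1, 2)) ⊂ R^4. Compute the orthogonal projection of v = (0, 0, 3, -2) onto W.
proj_W(v) = (-30/139, -234/139, 137/139, -184/139)

Set up U = [u_1 | ... | u_2] ∈ R^(4×2). The projector onto W = col(U) is P = U (U^T U)^(-1) U^T.
Compute U^T U =
  [31, -1]
  [-1, 9],
and U^T v = (3, -7).
Solve U^T U · c = U^T v for the coefficients: c = (10/139, -107/139). The projection is proj_W(v) = U c.
Check: (v - proj_W(v)) · u_1 = 0  (should be 0).
Check: (v - proj_W(v)) · u_2 = 0  (should be 0).
Result: proj_W(v) = (-30/139, -234/139, 137/139, -184/139).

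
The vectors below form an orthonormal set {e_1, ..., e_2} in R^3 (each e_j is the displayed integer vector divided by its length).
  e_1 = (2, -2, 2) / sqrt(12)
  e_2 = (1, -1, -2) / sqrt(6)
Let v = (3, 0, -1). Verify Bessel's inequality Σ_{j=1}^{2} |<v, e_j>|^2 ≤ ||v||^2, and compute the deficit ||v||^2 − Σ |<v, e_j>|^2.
Σ |<v, e_j>|^2 = 11/2; ||v||^2 = 10; deficit = 9/2

Write each e_j = u_j / sqrt(<u_j, u_j>) where u_j is the displayed integer vector. Then <v, e_j> = <v, u_j> / sqrt(<u_j, u_j>), so |<v, e_j>|^2 = <v, u_j>^2 / <u_j, u_j>.
Coefficients: <v, e_1> = 4/sqrt(12), <v, e_2> = 5/sqrt(6).
Square and sum: Σ |<v, e_j>|^2 = 11/2.
Compute ||v||^2 = v·v = 10.
Deficit = 10 − 11/2 = 9/2 ≥ 0, confirming Bessel's inequality. (The deficit equals ||v − Σ <v,e_j> e_j||^2, the squared distance from v to span{e_j}.)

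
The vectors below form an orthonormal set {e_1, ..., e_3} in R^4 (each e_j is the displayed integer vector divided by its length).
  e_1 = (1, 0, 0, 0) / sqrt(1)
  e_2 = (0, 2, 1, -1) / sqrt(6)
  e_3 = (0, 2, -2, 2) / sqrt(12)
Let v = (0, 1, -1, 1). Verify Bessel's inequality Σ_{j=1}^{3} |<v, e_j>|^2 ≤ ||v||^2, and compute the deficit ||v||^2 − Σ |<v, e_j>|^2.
Σ |<v, e_j>|^2 = 3; ||v||^2 = 3; deficit = 0

Write each e_j = u_j / sqrt(<u_j, u_j>) where u_j is the displayed integer vector. Then <v, e_j> = <v, u_j> / sqrt(<u_j, u_j>), so |<v, e_j>|^2 = <v, u_j>^2 / <u_j, u_j>.
Coefficients: <v, e_1> = 0/sqrt(1), <v, e_2> = 0/sqrt(6), <v, e_3> = 6/sqrt(12).
Square and sum: Σ |<v, e_j>|^2 = 3.
Compute ||v||^2 = v·v = 3.
Deficit = 3 − 3 = 0 ≥ 0, confirming Bessel's inequality. (The deficit equals ||v − Σ <v,e_j> e_j||^2, the squared distance from v to span{e_j}.)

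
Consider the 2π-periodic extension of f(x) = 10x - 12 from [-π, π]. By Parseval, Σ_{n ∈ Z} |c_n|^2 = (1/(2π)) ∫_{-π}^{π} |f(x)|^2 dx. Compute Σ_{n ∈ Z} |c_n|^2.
Σ |c_n|^2 = 100π^2/3 + 144

Expand and integrate term by term over [-π, π]:
  ∫ (10x)^2 dx = 100·(2π^3/3); ∫ 2·10·(-12)·x dx = 0 (odd integrand); ∫ (-12)^2 dx = 144·2π.
So (1/(2π)) ∫_{-π}^{π} (10x - 12)^2 dx = 100π^2/3 + 144 = 100π^2/3 + 144.
Parseval ⇒ Σ |c_n|^2 = 100π^2/3 + 144.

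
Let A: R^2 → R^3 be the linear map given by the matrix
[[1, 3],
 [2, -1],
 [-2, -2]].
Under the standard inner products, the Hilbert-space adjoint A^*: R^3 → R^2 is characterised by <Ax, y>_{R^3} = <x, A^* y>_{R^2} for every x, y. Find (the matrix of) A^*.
A^* = A^T =
[[1, 2, -2],
 [3, -1, -2]]

For real matrices with standard dot products, the defining identity <Ax, y> = <x, A^* y> gives (Ax)^T y = x^T (A^*) y, i.e. x^T A^T y = x^T (A^*) y. Since this holds for all x, y, we must have A^* = A^T. Therefore
A^* =
[[1, 2, -2],
 [3, -1, -2]].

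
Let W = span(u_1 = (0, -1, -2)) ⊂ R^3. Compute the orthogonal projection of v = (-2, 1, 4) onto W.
proj_W(v) = (0, 9/5, 18/5)

Set up U = [u_1 | ... | u_1] ∈ R^(3×1). The projector onto W = col(U) is P = U (U^T U)^(-1) U^T.
Compute U^T U =
  [5],
and U^T v = (-9).
Solve U^T U · c = U^T v for the coefficients: c = (-9/5). The projection is proj_W(v) = U c.
Check: (v - proj_W(v)) · u_1 = 0  (should be 0).
Result: proj_W(v) = (0, 9/5, 18/5).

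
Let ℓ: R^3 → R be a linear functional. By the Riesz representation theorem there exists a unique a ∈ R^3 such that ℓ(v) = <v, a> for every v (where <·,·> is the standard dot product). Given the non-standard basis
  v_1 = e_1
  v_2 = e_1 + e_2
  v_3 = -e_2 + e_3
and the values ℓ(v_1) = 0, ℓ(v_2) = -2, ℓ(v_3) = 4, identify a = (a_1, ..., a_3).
a = (0, -2, 2)

Write a = (a_1, ..., a_3) in the standard basis. For each basis vector v_i, ℓ(v_i) = <v_i, a> is a linear equation in the a_j's. Collect the n equations into a matrix system V a = ℓ, where row i of V is v_i (expressed in the standard basis). Since V is invertible (lower-triangular with 1s on the diagonal, up to permutation), solve by back-substitution:
  V =
[[1, 0, 0],
 [1, 1, 0],
 [0, -1, 1]]
  V a = (0, -2, 4)
Solving gives a = (0, -2, 2).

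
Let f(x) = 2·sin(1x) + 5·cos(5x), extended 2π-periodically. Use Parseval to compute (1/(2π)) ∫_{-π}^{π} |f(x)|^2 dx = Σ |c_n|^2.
Σ |c_n|^2 = 29/2

Expand |f|^2 and use orthogonality of {sin(nx), cos(mx)} on [-π, π]:
  ∫_{-π}^{π} sin(nx)^2 dx = π, ∫ cos(mx)^2 dx = π, and cross terms integrate to 0.
So ∫_{-π}^{π} f(x)^2 dx = 2^2 · π + 5^2 · π = (4 + 25)π.
Divide by 2π: (4 + 25)/2 = 29/2.
By Parseval, this equals Σ |c_n|^2.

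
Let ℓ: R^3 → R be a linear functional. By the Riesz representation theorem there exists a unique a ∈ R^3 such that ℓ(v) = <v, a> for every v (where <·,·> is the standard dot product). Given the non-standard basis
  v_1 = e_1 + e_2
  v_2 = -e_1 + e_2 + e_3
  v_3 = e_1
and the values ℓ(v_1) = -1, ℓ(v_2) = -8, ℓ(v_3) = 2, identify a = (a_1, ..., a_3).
a = (2, -3, -3)

Write a = (a_1, ..., a_3) in the standard basis. For each basis vector v_i, ℓ(v_i) = <v_i, a> is a linear equation in the a_j's. Collect the n equations into a matrix system V a = ℓ, where row i of V is v_i (expressed in the standard basis). Since V is invertible (lower-triangular with 1s on the diagonal, up to permutation), solve by back-substitution:
  V =
[[1, 1, 0],
 [-1, 1, 1],
 [1, 0, 0]]
  V a = (-1, -8, 2)
Solving gives a = (2, -3, -3).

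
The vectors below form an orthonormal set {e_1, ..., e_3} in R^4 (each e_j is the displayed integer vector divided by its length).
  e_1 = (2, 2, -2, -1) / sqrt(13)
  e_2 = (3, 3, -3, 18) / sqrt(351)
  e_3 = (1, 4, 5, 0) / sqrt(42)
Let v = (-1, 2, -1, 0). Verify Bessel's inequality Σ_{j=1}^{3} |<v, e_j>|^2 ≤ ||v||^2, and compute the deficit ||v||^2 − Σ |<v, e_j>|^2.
Σ |<v, e_j>|^2 = 10/7; ||v||^2 = 6; deficit = 32/7

Write each e_j = u_j / sqrt(<u_j, u_j>) where u_j is the displayed integer vector. Then <v, e_j> = <v, u_j> / sqrt(<u_j, u_j>), so |<v, e_j>|^2 = <v, u_j>^2 / <u_j, u_j>.
Coefficients: <v, e_1> = 4/sqrt(13), <v, e_2> = 6/sqrt(351), <v, e_3> = 2/sqrt(42).
Square and sum: Σ |<v, e_j>|^2 = 10/7.
Compute ||v||^2 = v·v = 6.
Deficit = 6 − 10/7 = 32/7 ≥ 0, confirming Bessel's inequality. (The deficit equals ||v − Σ <v,e_j> e_j||^2, the squared distance from v to span{e_j}.)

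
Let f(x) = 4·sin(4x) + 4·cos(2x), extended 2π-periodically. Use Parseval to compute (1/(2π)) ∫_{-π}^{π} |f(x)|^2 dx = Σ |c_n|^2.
Σ |c_n|^2 = 16

Expand |f|^2 and use orthogonality of {sin(nx), cos(mx)} on [-π, π]:
  ∫_{-π}^{π} sin(nx)^2 dx = π, ∫ cos(mx)^2 dx = π, and cross terms integrate to 0.
So ∫_{-π}^{π} f(x)^2 dx = 4^2 · π + 4^2 · π = (16 + 16)π.
Divide by 2π: (16 + 16)/2 = 16.
By Parseval, this equals Σ |c_n|^2.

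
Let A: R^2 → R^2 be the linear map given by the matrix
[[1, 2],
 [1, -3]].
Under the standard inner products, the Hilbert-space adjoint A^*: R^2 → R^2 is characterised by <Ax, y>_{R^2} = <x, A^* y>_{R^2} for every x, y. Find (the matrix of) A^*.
A^* = A^T =
[[1, 1],
 [2, -3]]

For real matrices with standard dot products, the defining identity <Ax, y> = <x, A^* y> gives (Ax)^T y = x^T (A^*) y, i.e. x^T A^T y = x^T (A^*) y. Since this holds for all x, y, we must have A^* = A^T. Therefore
A^* =
[[1, 1],
 [2, -3]].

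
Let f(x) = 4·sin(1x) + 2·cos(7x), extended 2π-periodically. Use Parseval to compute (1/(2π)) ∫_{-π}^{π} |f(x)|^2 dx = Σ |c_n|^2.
Σ |c_n|^2 = 10

Expand |f|^2 and use orthogonality of {sin(nx), cos(mx)} on [-π, π]:
  ∫_{-π}^{π} sin(nx)^2 dx = π, ∫ cos(mx)^2 dx = π, and cross terms integrate to 0.
So ∫_{-π}^{π} f(x)^2 dx = 4^2 · π + 2^2 · π = (16 + 4)π.
Divide by 2π: (16 + 4)/2 = 10.
By Parseval, this equals Σ |c_n|^2.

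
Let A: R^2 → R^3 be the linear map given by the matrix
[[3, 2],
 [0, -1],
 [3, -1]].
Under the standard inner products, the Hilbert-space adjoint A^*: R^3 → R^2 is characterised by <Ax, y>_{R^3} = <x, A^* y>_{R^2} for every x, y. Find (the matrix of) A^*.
A^* = A^T =
[[3, 0, 3],
 [2, -1, -1]]

For real matrices with standard dot products, the defining identity <Ax, y> = <x, A^* y> gives (Ax)^T y = x^T (A^*) y, i.e. x^T A^T y = x^T (A^*) y. Since this holds for all x, y, we must have A^* = A^T. Therefore
A^* =
[[3, 0, 3],
 [2, -1, -1]].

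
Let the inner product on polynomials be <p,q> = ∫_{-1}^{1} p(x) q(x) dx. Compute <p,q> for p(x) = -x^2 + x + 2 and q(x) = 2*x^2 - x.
<p,q> = 6/5

Expand the product: p(x)·q(x) = -2*x^4 + 3*x^3 + 3*x^2 - 2*x.
∫_{-1}^{1} of each monomial x^k gives [2/(k+1) if k even, 0 if k odd]. Integrating term-by-term (or equivalently evaluating the antiderivative F(x) = -2*x^5/5 + 3*x^4/4 + x^3 - x^2 at the endpoints):
  F(1) − F(−1) = 7/20 − (-17/20) = 6/5.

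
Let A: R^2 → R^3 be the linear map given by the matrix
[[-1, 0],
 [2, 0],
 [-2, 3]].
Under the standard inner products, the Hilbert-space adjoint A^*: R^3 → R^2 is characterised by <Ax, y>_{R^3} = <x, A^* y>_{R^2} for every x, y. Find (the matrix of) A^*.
A^* = A^T =
[[-1, 2, -2],
 [0, 0, 3]]

For real matrices with standard dot products, the defining identity <Ax, y> = <x, A^* y> gives (Ax)^T y = x^T (A^*) y, i.e. x^T A^T y = x^T (A^*) y. Since this holds for all x, y, we must have A^* = A^T. Therefore
A^* =
[[-1, 2, -2],
 [0, 0, 3]].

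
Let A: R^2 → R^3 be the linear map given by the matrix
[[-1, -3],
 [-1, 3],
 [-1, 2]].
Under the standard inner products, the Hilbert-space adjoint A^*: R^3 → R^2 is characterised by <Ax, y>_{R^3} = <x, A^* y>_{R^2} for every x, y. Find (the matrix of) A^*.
A^* = A^T =
[[-1, -1, -1],
 [-3, 3, 2]]

For real matrices with standard dot products, the defining identity <Ax, y> = <x, A^* y> gives (Ax)^T y = x^T (A^*) y, i.e. x^T A^T y = x^T (A^*) y. Since this holds for all x, y, we must have A^* = A^T. Therefore
A^* =
[[-1, -1, -1],
 [-3, 3, 2]].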